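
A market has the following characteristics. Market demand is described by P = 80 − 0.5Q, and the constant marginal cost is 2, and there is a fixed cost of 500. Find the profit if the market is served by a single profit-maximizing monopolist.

Profit = 2542

The monopolist equates marginal revenue to marginal cost: 80 − Q = 2, so Q = 78. From demand, P = 41.
Profit = (41 − 2)·78 − 500 = 2542.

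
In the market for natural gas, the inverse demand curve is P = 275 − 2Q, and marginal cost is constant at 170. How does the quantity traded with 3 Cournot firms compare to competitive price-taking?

Cournot: Q = 39.375; Competition: Q = 52.5

Cournot with 3 identical firms: the symmetric best-response condition is 275 − 8q = 170. Each firm produces q = 13.125, total output Q = 39.375, price P = 196.25.
Perfect competition: P = MC = 170, so 275 − 2Q = 170 and Q = 52.5.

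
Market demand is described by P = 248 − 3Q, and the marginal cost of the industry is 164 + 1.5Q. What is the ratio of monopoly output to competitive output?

Q_m/Q_c = 0.6

A monopolist chooses Q where MR = MC. MR = 248 − 6Q; setting this equal to 164 + 1.5Q gives Q = 11.2 and P = 214.4.
Under competition P = MC: 248 − 3Q = 164 + 1.5Q ⇒ Q = 56/3, P = 192.
Ratio Q_m/Q_c = 11.2/(56/3) = 0.6.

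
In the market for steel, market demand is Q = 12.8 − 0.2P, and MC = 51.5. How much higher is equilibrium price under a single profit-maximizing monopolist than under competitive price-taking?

Inverting demand: P = 64 − 5Q.
Perfect competition: P = MC = 51.5, so 64 − 5Q = 51.5 and Q = 2.5.
Monopoly sets MR = MC: 64 − 10Q = 51.5 ⇒ Q = 1.25, P = 64 − 5·1.25 = 57.75.
Change in equilibrium price: 57.75 − 51.5 = 6.25.

Equilibrium price rises by 6.25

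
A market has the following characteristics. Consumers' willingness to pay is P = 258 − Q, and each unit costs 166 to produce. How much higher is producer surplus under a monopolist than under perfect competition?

PS rises by 2116

Competitive firms price at marginal cost: P = 166, giving Q = 92.
PS = (166 − 166)·92 = 0.
A monopolist chooses Q where MR = MC. MR = 258 − 2Q; setting this equal to 166 gives Q = 46 and P = 212.
PS = (212 − 166)·46 = 2116.
Change in producer surplus: 2116 − 0 = 2116.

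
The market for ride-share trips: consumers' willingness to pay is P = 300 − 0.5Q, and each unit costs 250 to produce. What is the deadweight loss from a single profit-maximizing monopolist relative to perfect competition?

DWL = 625

Perfect competition: P = MC = 250, so 300 − 0.5Q = 250 and Q = 100.
A monopolist chooses Q where MR = MC. MR = 300 − Q; setting this equal to 250 gives Q = 50 and P = 275.
DWL is the triangle between Q = 50 and Q = 100: ½·(100 − 50)·(275 − 250) = 625.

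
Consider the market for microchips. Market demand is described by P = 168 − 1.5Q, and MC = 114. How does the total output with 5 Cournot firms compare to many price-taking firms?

Cournot: Q = 30; Competition: Q = 36

Cournot with 5 identical firms: the symmetric best-response condition is 168 − 9q = 114. Each firm produces q = 6, total output Q = 30, price P = 123.
Under competition P = MC = 114, so Q = (168 − 114)/1.5 = 36.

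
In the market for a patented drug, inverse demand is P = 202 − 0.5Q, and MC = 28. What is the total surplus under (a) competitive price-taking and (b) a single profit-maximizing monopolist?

Competition: TS = 30276; Monopoly: TS = 22707

Under competition P = MC = 28, so Q = (202 − 28)/0.5 = 348.
CS = ½·(202 − 28)·348 = 30276; PS = (28 − 28)·348 = 0; TS = 30276.
Monopoly sets MR = MC: 202 − Q = 28 ⇒ Q = 174, P = 202 − 0.5·174 = 115.
CS = ½·(202 − 115)·174 = 7569; PS = (115 − 28)·174 = 15138; TS = 22707.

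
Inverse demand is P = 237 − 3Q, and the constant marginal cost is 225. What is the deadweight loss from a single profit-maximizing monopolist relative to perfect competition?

Competitive firms price at marginal cost: P = 225, giving Q = 4.
Monopoly sets MR = MC: 237 − 6Q = 225 ⇒ Q = 2, P = 237 − 3·2 = 231.
DWL is the triangle between Q = 2 and Q = 4: ½·(4 − 2)·(231 − 225) = 6.

DWL = 6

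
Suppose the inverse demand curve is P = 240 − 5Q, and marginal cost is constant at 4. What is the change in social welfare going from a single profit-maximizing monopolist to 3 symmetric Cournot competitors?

Social welfare rises by 1044.3

A monopolist chooses Q where MR = MC. MR = 240 − 10Q; setting this equal to 4 gives Q = 23.6 and P = 122.
CS = ½·(240 − 122)·23.6 = 1392.4; PS = (122 − 4)·23.6 = 2784.8; TS = 4177.2.
With 3 symmetric Cournot firms, each firm's FOC gives 240 − 20q = 4, so q = 11.8, Q = 3·11.8 = 35.4, and P = 63.
CS = ½·(240 − 63)·35.4 = 3132.9; PS = (63 − 4)·35.4 = 2088.6; TS = 5221.5.
Change in social welfare: 5221.5 − 4177.2 = 1044.3.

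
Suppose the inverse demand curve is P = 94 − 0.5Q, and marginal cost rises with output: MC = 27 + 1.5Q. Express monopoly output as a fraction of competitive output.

Q_m/Q_c = 0.8

The monopolist equates marginal revenue to marginal cost: 94 − Q = 27 + 1.5Q, so Q = 26.8. From demand, P = 80.6.
Competitive equilibrium sets price equal to marginal cost: 94 − 0.5Q = 27 + 1.5Q, so Q = 33.5 and P = 77.25.
Ratio Q_m/Q_c = 26.8/33.5 = 0.8.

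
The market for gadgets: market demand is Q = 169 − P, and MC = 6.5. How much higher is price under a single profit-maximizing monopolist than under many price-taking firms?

Inverting demand: P = 169 − Q.
Under competition P = MC = 6.5, so Q = (169 − 6.5)/1 = 162.5.
A monopolist chooses Q where MR = MC. MR = 169 − 2Q; setting this equal to 6.5 gives Q = 81.25 and P = 87.75.
Change in price: 87.75 − 6.5 = 81.25.

Price rises by 81.25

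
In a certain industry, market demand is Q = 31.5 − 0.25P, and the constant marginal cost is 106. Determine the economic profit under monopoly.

Inverting demand: P = 126 − 4Q.
A monopolist chooses Q where MR = MC. MR = 126 − 8Q; setting this equal to 106 gives Q = 2.5 and P = 116.
Profit = (116 − 106)·2.5 = 25.

Profit = 25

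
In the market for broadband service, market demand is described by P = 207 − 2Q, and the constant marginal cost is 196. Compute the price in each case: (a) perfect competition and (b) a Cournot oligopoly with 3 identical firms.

Perfect competition: P = MC = 196, so 207 − 2Q = 196 and Q = 5.5.
In a 3-firm Cournot equilibrium, symmetry and the first-order condition give q = (207 − 196)/(8) = 1.375. So Q = 4.125 and P = 198.75.

Competition: P = 196; Cournot: P = 198.75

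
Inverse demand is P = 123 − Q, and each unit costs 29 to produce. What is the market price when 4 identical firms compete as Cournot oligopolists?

P = 47.8

In a 4-firm Cournot equilibrium, symmetry and the first-order condition give q = (123 − 29)/(5) = 18.8. So Q = 75.2 and P = 47.8.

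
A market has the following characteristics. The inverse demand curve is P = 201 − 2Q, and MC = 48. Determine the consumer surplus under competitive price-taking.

Perfect competition: P = MC = 48, so 201 − 2Q = 48 and Q = 76.5.
CS = ½·(201 − 48)·76.5 = 5852.25.

CS = 5852.25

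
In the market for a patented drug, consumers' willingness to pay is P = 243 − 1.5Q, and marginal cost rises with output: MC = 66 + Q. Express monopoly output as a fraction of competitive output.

The monopolist equates marginal revenue to marginal cost: 243 − 3Q = 66 + Q, so Q = 44.25. From demand, P = 176.625.
Under competition P = MC: 243 − 1.5Q = 66 + Q ⇒ Q = 70.8, P = 136.8.
Ratio Q_m/Q_c = 44.25/70.8 = 0.625.

Q_m/Q_c = 0.625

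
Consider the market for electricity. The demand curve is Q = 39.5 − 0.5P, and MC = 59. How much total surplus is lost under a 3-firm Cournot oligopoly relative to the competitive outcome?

DWL = 6.25

Inverting demand: P = 79 − 2Q.
Competitive firms price at marginal cost: P = 59, giving Q = 10.
Cournot with 3 identical firms: the symmetric best-response condition is 79 − 8q = 59. Each firm produces q = 2.5, total output Q = 7.5, price P = 64.
DWL is the triangle between Q = 7.5 and Q = 10: ½·(10 − 7.5)·(64 − 59) = 6.25.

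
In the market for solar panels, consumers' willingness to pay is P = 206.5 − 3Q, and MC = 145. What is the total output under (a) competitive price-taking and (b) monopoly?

Competitive firms price at marginal cost: P = 145, giving Q = 20.5.
A monopolist chooses Q where MR = MC. MR = 206.5 − 6Q; setting this equal to 145 gives Q = 10.25 and P = 175.75.

Competition: Q = 20.5; Monopoly: Q = 10.25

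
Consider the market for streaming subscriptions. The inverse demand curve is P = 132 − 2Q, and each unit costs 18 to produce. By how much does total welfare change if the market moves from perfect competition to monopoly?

TS falls by 812.25

Under competition P = MC = 18, so Q = (132 − 18)/2 = 57.
CS = ½·(132 − 18)·57 = 3249; PS = (18 − 18)·57 = 0; TS = 3249.
A monopolist chooses Q where MR = MC. MR = 132 − 4Q; setting this equal to 18 gives Q = 28.5 and P = 75.
CS = ½·(132 − 75)·28.5 = 812.25; PS = (75 − 18)·28.5 = 1624.5; TS = 2436.75.
Change in total welfare: 2436.75 − 3249 = −812.25.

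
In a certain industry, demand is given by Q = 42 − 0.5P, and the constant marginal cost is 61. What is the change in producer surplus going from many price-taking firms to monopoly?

Inverting demand: P = 84 − 2Q.
Under competition P = MC = 61, so Q = (84 − 61)/2 = 11.5.
PS = (61 − 61)·11.5 = 0.
The monopolist equates marginal revenue to marginal cost: 84 − 4Q = 61, so Q = 5.75. From demand, P = 72.5.
PS = (72.5 − 61)·5.75 = 66.125.
Change in producer surplus: 66.125 − 0 = 66.125.

PS rises by 66.125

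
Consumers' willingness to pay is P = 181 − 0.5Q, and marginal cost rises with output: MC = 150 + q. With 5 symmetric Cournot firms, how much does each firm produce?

With 5 symmetric Cournot firms, each firm's FOC gives 181 − 3q = 150 + q, so q = 7.75, Q = 5·7.75 = 38.75, and P = 161.625.

q_i = 7.75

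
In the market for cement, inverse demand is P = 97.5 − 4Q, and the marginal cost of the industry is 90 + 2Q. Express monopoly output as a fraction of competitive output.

The monopolist equates marginal revenue to marginal cost: 97.5 − 8Q = 90 + 2Q, so Q = 0.75. From demand, P = 94.5.
Under competition P = MC: 97.5 − 4Q = 90 + 2Q ⇒ Q = 1.25, P = 92.5.
Ratio Q_m/Q_c = 0.75/1.25 = 0.6.

Q_m/Q_c = 0.6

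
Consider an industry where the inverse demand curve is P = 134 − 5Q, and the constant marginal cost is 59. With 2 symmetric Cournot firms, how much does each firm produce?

q_i = 5

With 2 symmetric Cournot firms, each firm's FOC gives 134 − 15q = 59, so q = 5, Q = 2·5 = 10, and P = 84.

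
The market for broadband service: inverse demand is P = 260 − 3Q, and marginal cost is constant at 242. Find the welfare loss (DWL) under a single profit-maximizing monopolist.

Under competition P = MC = 242, so Q = (260 − 242)/3 = 6.
Monopoly sets MR = MC: 260 − 6Q = 242 ⇒ Q = 3, P = 260 − 3·3 = 251.
DWL is the triangle between Q = 3 and Q = 6: ½·(6 − 3)·(251 − 242) = 13.5.

DWL = 13.5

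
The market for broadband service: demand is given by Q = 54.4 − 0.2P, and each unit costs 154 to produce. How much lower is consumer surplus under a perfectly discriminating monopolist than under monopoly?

CS falls by 348.1

Inverting demand: P = 272 − 5Q.
The monopolist equates marginal revenue to marginal cost: 272 − 10Q = 154, so Q = 11.8. From demand, P = 213.
CS = ½·(272 − 213)·11.8 = 348.1.
Under first-degree price discrimination the firm charges each unit its demand price and produces up to where P = MC, i.e. Q = 23.6. Consumer surplus is zero; producer surplus equals total surplus.
CS = 0.
Change in consumer surplus: 0 − 348.1 = −348.1.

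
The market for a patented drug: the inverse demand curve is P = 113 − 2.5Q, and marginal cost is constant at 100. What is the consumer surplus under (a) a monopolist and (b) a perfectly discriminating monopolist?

Monopoly: CS = 8.45; Perfect PD: CS = 0

Monopoly sets MR = MC: 113 − 5Q = 100 ⇒ Q = 2.6, P = 113 − 2.5·2.6 = 106.5.
CS = ½·(113 − 106.5)·2.6 = 8.45.
With perfect price discrimination, output is the efficient level Q = 5.2 (where demand meets MC), but every buyer pays their willingness to pay: CS = 0 and PS = total surplus.
CS = 0.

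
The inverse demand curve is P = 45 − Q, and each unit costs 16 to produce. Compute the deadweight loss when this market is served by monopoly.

Perfect competition: P = MC = 16, so 45 − Q = 16 and Q = 29.
Monopoly sets MR = MC: 45 − 2Q = 16 ⇒ Q = 14.5, P = 45 − 14.5 = 30.5.
DWL is the triangle between Q = 14.5 and Q = 29: ½·(29 − 14.5)·(30.5 − 16) = 105.125.

DWL = 105.125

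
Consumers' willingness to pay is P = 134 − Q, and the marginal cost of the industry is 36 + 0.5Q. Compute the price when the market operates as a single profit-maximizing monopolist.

The monopolist equates marginal revenue to marginal cost: 134 − 2Q = 36 + 0.5Q, so Q = 39.2. From demand, P = 94.8.

P = 94.8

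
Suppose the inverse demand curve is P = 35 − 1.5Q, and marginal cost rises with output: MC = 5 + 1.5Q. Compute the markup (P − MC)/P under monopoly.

Lerner index = 0.4

Monopoly sets MR = MC: 35 − 3Q = 5 + 1.5Q ⇒ Q = 20/3, P = 35 − 1.5·20/3 = 25.
Lerner index = (P − MC)/P = (25 − 15)/25 = 0.4.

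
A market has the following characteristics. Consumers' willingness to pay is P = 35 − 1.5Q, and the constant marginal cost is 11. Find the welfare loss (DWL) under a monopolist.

DWL = 48

Perfect competition: P = MC = 11, so 35 − 1.5Q = 11 and Q = 16.
A monopolist chooses Q where MR = MC. MR = 35 − 3Q; setting this equal to 11 gives Q = 8 and P = 23.
DWL is the triangle between Q = 8 and Q = 16: ½·(16 − 8)·(23 − 11) = 48.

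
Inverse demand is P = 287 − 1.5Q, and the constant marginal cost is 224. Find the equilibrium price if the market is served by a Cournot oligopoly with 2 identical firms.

With 2 symmetric Cournot firms, each firm's FOC gives 287 − 4.5q = 224, so q = 14, Q = 2·14 = 28, and P = 245.

P = 245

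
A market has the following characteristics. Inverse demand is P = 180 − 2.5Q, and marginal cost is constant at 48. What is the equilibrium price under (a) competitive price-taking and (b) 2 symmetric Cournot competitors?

Competition: P = 48; Cournot: P = 92

Under competition P = MC = 48, so Q = (180 − 48)/2.5 = 52.8.
Cournot with 2 identical firms: the symmetric best-response condition is 180 − 7.5q = 48. Each firm produces q = 17.6, total output Q = 35.2, price P = 92.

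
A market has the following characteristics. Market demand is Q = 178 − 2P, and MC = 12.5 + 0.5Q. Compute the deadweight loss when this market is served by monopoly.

DWL = 325.125

Inverting demand: P = 89 − 0.5Q.
Competitive equilibrium sets price equal to marginal cost: 89 − 0.5Q = 12.5 + 0.5Q, so Q = 76.5 and P = 50.75.
Monopoly sets MR = MC: 89 − Q = 12.5 + 0.5Q ⇒ Q = 51, P = 89 − 0.5·51 = 63.5.
CS = ½·(89 − 50.75)·76.5 = 23409/16; PS = (50.75·76.5 − 12.5·76.5 − ½·0.5·76.5²) = 23409/16; TS = 2926.125.
CS = ½·(89 − 63.5)·51 = 650.25; PS = (63.5·51 − 12.5·51 − ½·0.5·51²) = 1950.75; TS = 2601.
DWL = 2926.125 − 2601 = 325.125.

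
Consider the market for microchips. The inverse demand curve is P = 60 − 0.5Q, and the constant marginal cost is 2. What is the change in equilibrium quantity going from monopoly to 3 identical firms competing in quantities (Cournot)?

The monopolist equates marginal revenue to marginal cost: 60 − Q = 2, so Q = 58. From demand, P = 31.
With 3 symmetric Cournot firms, each firm's FOC gives 60 − 2q = 2, so q = 29, Q = 3·29 = 87, and P = 16.5.
Change in equilibrium quantity: 87 − 58 = 29.

Equilibrium quantity rises by 29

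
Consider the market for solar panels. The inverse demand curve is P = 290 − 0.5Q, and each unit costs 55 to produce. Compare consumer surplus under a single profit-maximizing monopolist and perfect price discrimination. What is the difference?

CS falls by 13806.25

A monopolist chooses Q where MR = MC. MR = 290 − Q; setting this equal to 55 gives Q = 235 and P = 172.5.
CS = ½·(290 − 172.5)·235 = 13806.25.
With perfect price discrimination, output is the efficient level Q = 470 (where demand meets MC), but every buyer pays their willingness to pay: CS = 0 and PS = total surplus.
CS = 0.
Change in consumer surplus: 0 − 13806.25 = −13806.25.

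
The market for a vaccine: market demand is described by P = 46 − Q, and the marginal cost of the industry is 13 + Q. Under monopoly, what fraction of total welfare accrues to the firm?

Monopoly sets MR = MC: 46 − 2Q = 13 + Q ⇒ Q = 11, P = 46 − 11 = 35.
CS = ½·(46 − 35)·11 = 60.5.
PS = P·Q − VC(Q) = 35·11 − (13·11 + ½·1·11²) = 181.5.
Share captured = PS/TS = 181.5/242 = 0.75.

PS/TS = 0.75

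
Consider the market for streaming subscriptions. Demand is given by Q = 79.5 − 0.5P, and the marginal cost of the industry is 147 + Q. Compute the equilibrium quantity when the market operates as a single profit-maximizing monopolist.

Q = 2.4

Inverting demand: P = 159 − 2Q.
The monopolist equates marginal revenue to marginal cost: 159 − 4Q = 147 + Q, so Q = 2.4. From demand, P = 154.2.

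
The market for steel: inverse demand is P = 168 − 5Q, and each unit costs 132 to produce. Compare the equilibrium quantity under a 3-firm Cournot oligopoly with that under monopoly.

With 3 symmetric Cournot firms, each firm's FOC gives 168 − 20q = 132, so q = 1.8, Q = 3·1.8 = 5.4, and P = 141.
The monopolist equates marginal revenue to marginal cost: 168 − 10Q = 132, so Q = 3.6. From demand, P = 150.

Cournot: Q = 5.4; Monopoly: Q = 3.6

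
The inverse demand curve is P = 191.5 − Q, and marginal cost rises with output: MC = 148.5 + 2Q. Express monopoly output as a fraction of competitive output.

The monopolist equates marginal revenue to marginal cost: 191.5 − 2Q = 148.5 + 2Q, so Q = 10.75. From demand, P = 180.75.
Competitive equilibrium sets price equal to marginal cost: 191.5 − Q = 148.5 + 2Q, so Q = 43/3 and P = 1063/6.
Ratio Q_m/Q_c = 10.75/(43/3) = 0.75.

Q_m/Q_c = 0.75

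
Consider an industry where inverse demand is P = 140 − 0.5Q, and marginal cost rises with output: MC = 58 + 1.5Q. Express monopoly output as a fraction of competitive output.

Q_m/Q_c = 0.8

Monopoly sets MR = MC: 140 − Q = 58 + 1.5Q ⇒ Q = 32.8, P = 140 − 0.5·32.8 = 123.6.
Competitive equilibrium sets price equal to marginal cost: 140 − 0.5Q = 58 + 1.5Q, so Q = 41 and P = 119.5.
Ratio Q_m/Q_c = 32.8/41 = 0.8.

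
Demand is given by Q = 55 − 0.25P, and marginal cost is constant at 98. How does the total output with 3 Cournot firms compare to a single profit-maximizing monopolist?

Cournot: Q = 22.875; Monopoly: Q = 15.25

Inverting demand: P = 220 − 4Q.
With 3 symmetric Cournot firms, each firm's FOC gives 220 − 16q = 98, so q = 7.625, Q = 3·7.625 = 22.875, and P = 128.5.
The monopolist equates marginal revenue to marginal cost: 220 − 8Q = 98, so Q = 15.25. From demand, P = 159.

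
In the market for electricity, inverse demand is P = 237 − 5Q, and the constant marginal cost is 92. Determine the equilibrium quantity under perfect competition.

Perfect competition: P = MC = 92, so 237 − 5Q = 92 and Q = 29.

Q = 29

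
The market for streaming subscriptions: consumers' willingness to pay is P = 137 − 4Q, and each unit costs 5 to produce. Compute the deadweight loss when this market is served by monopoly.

Competitive firms price at marginal cost: P = 5, giving Q = 33.
Monopoly sets MR = MC: 137 − 8Q = 5 ⇒ Q = 16.5, P = 137 − 4·16.5 = 71.
DWL is the triangle between Q = 16.5 and Q = 33: ½·(33 − 16.5)·(71 − 5) = 544.5.

DWL = 544.5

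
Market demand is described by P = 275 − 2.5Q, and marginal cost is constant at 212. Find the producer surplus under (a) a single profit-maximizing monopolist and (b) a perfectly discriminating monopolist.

Monopoly: PS = 396.9; Perfect PD: PS = 793.8

A monopolist chooses Q where MR = MC. MR = 275 − 5Q; setting this equal to 212 gives Q = 12.6 and P = 243.5.
PS = (243.5 − 212)·12.6 = 396.9.
With perfect price discrimination, output is the efficient level Q = 25.2 (where demand meets MC), but every buyer pays their willingness to pay: CS = 0 and PS = total surplus.
PS = ½·(275 − 212)·25.2 = 793.8.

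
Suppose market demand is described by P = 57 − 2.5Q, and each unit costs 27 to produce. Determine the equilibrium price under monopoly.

P = 42

The monopolist equates marginal revenue to marginal cost: 57 − 5Q = 27, so Q = 6. From demand, P = 42.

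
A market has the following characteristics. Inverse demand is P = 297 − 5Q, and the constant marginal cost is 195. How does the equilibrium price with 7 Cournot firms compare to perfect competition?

With 7 symmetric Cournot firms, each firm's FOC gives 297 − 40q = 195, so q = 2.55, Q = 7·2.55 = 17.85, and P = 207.75.
Under competition P = MC = 195, so Q = (297 − 195)/5 = 20.4.

Cournot: P = 207.75; Competition: P = 195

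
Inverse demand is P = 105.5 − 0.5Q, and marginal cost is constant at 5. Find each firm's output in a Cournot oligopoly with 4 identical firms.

With 4 symmetric Cournot firms, each firm's FOC gives 105.5 − 2.5q = 5, so q = 40.2, Q = 4·40.2 = 160.8, and P = 25.1.

q_i = 40.2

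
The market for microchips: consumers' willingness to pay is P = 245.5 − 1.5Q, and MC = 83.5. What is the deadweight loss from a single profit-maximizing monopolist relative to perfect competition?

DWL = 2187

Competitive firms price at marginal cost: P = 83.5, giving Q = 108.
A monopolist chooses Q where MR = MC. MR = 245.5 − 3Q; setting this equal to 83.5 gives Q = 54 and P = 164.5.
DWL is the triangle between Q = 54 and Q = 108: ½·(108 − 54)·(164.5 − 83.5) = 2187.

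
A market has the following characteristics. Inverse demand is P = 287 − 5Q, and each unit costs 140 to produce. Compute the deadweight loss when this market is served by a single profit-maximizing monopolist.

DWL = 540.225

Competitive firms price at marginal cost: P = 140, giving Q = 29.4.
The monopolist equates marginal revenue to marginal cost: 287 − 10Q = 140, so Q = 14.7. From demand, P = 213.5.
DWL is the triangle between Q = 14.7 and Q = 29.4: ½·(29.4 − 14.7)·(213.5 − 140) = 540.225.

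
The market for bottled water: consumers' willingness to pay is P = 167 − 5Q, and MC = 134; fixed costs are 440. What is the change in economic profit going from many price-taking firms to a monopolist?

Economic profit rises by 54.45

Perfect competition: P = MC = 134, so 167 − 5Q = 134 and Q = 6.6.
Profit = (134 − 134)·6.6 − 440 = −440.
A monopolist chooses Q where MR = MC. MR = 167 − 10Q; setting this equal to 134 gives Q = 3.3 and P = 150.5.
Profit = (150.5 − 134)·3.3 − 440 = −385.55.
Change in economic profit: −385.55 − −440 = 54.45.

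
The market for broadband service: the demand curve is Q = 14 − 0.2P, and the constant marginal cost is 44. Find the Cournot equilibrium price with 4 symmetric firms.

Inverting demand: P = 70 − 5Q.
In a 4-firm Cournot equilibrium, symmetry and the first-order condition give q = (70 − 44)/(25) = 1.04. So Q = 4.16 and P = 49.2.

P = 49.2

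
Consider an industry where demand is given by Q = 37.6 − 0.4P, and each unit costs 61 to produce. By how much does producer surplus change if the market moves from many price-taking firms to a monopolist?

Producer surplus rises by 108.9

Inverting demand: P = 94 − 2.5Q.
Competitive firms price at marginal cost: P = 61, giving Q = 13.2.
PS = (61 − 61)·13.2 = 0.
Monopoly sets MR = MC: 94 − 5Q = 61 ⇒ Q = 6.6, P = 94 − 2.5·6.6 = 77.5.
PS = (77.5 − 61)·6.6 = 108.9.
Change in producer surplus: 108.9 − 0 = 108.9.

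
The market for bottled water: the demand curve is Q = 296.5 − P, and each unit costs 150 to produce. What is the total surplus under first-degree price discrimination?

TS = 10731.125

Inverting demand: P = 296.5 − Q.
Under first-degree price discrimination the firm charges each unit its demand price and produces up to where P = MC, i.e. Q = 146.5. Consumer surplus is zero; producer surplus equals total surplus.
TS = 10731.125 (equal to competitive TS).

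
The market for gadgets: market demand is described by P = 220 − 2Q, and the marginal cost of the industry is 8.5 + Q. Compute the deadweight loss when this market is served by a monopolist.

DWL = 1192.86

Competitive equilibrium sets price equal to marginal cost: 220 − 2Q = 8.5 + Q, so Q = 70.5 and P = 79.
A monopolist chooses Q where MR = MC. MR = 220 − 4Q; setting this equal to 8.5 + Q gives Q = 42.3 and P = 135.4.
CS = ½·(220 − 79)·70.5 = 4970.25; PS = (79·70.5 − 8.5·70.5 − ½·1·70.5²) = 2485.125; TS = 7455.375.
CS = ½·(220 − 135.4)·42.3 = 1789.29; PS = (135.4·42.3 − 8.5·42.3 − ½·1·42.3²) = 4473.225; TS = 6262.515.
DWL = 7455.375 − 6262.515 = 1192.86.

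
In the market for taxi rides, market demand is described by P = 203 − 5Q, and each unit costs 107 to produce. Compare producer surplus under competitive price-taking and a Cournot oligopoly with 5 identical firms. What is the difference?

Competitive firms price at marginal cost: P = 107, giving Q = 19.2.
PS = (107 − 107)·19.2 = 0.
With 5 symmetric Cournot firms, each firm's FOC gives 203 − 30q = 107, so q = 3.2, Q = 5·3.2 = 16, and P = 123.
PS = (123 − 107)·16 = 256.
Change in producer surplus: 256 − 0 = 256.

Producer surplus rises by 256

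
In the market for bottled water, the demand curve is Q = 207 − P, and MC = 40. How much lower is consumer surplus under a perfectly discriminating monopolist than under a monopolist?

CS falls by 3486.125

Inverting demand: P = 207 − Q.
The monopolist equates marginal revenue to marginal cost: 207 − 2Q = 40, so Q = 83.5. From demand, P = 123.5.
CS = ½·(207 − 123.5)·83.5 = 3486.125.
With perfect price discrimination, output is the efficient level Q = 167 (where demand meets MC), but every buyer pays their willingness to pay: CS = 0 and PS = total surplus.
CS = 0.
Change in consumer surplus: 0 − 3486.125 = −3486.125.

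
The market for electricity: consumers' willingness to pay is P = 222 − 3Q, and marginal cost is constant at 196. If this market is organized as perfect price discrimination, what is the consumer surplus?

Under first-degree price discrimination the firm charges each unit its demand price and produces up to where P = MC, i.e. Q = 26/3. Consumer surplus is zero; producer surplus equals total surplus.
CS = 0.

CS = 0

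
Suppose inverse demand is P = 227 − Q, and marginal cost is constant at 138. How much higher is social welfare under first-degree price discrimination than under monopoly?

Social welfare rises by 990.125

The monopolist equates marginal revenue to marginal cost: 227 − 2Q = 138, so Q = 44.5. From demand, P = 182.5.
CS = ½·(227 − 182.5)·44.5 = 990.125; PS = (182.5 − 138)·44.5 = 1980.25; TS = 2970.375.
Under first-degree price discrimination the firm charges each unit its demand price and produces up to where P = MC, i.e. Q = 89. Consumer surplus is zero; producer surplus equals total surplus.
TS = 3960.5 (equal to competitive TS).
Change in social welfare: 3960.5 − 2970.375 = 990.125.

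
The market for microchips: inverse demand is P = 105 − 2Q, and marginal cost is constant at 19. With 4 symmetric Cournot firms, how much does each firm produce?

q_i = 8.6

Cournot with 4 identical firms: the symmetric best-response condition is 105 − 10q = 19. Each firm produces q = 8.6, total output Q = 34.4, price P = 36.2.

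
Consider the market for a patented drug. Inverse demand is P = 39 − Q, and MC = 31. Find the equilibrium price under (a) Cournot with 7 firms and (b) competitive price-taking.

Cournot: P = 32; Competition: P = 31

Cournot with 7 identical firms: the symmetric best-response condition is 39 − 8q = 31. Each firm produces q = 1, total output Q = 7, price P = 32.
Perfect competition: P = MC = 31, so 39 − Q = 31 and Q = 8.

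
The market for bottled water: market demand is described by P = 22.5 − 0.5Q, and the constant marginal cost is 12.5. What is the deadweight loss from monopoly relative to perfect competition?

DWL = 25

Competitive firms price at marginal cost: P = 12.5, giving Q = 20.
A monopolist chooses Q where MR = MC. MR = 22.5 − Q; setting this equal to 12.5 gives Q = 10 and P = 17.5.
DWL is the triangle between Q = 10 and Q = 20: ½·(20 − 10)·(17.5 − 12.5) = 25.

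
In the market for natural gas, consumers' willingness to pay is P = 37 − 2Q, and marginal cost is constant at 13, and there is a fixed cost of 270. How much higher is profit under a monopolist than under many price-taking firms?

Profit rises by 72

Competitive firms price at marginal cost: P = 13, giving Q = 12.
Profit = (13 − 13)·12 − 270 = −270.
A monopolist chooses Q where MR = MC. MR = 37 − 4Q; setting this equal to 13 gives Q = 6 and P = 25.
Profit = (25 − 13)·6 − 270 = −198.
Change in profit: −198 − −270 = 72.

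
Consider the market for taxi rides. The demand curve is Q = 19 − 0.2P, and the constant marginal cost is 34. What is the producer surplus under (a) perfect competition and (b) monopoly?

Inverting demand: P = 95 − 5Q.
Perfect competition: P = MC = 34, so 95 − 5Q = 34 and Q = 12.2.
PS = (34 − 34)·12.2 = 0.
The monopolist equates marginal revenue to marginal cost: 95 − 10Q = 34, so Q = 6.1. From demand, P = 64.5.
PS = (64.5 − 34)·6.1 = 186.05.

Competition: PS = 0; Monopoly: PS = 186.05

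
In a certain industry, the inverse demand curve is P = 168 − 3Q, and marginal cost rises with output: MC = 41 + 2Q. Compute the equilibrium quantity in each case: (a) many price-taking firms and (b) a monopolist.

Competitive equilibrium sets price equal to marginal cost: 168 − 3Q = 41 + 2Q, so Q = 25.4 and P = 91.8.
Monopoly sets MR = MC: 168 − 6Q = 41 + 2Q ⇒ Q = 15.875, P = 168 − 3·15.875 = 120.375.

Competition: Q = 25.4; Monopoly: Q = 15.875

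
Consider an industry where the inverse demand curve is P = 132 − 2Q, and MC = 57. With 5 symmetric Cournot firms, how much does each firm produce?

In a 5-firm Cournot equilibrium, symmetry and the first-order condition give q = (132 − 57)/(12) = 6.25. So Q = 31.25 and P = 69.5.

q_i = 6.25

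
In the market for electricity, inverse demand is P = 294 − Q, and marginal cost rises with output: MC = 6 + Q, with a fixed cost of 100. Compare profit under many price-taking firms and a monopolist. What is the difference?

Under competition P = MC: 294 − Q = 6 + Q ⇒ Q = 144, P = 150.
Profit = 150·144 − (6·144 + ½·1·144²) − 100 = 10268.
The monopolist equates marginal revenue to marginal cost: 294 − 2Q = 6 + Q, so Q = 96. From demand, P = 198.
Profit = 198·96 − (6·96 + ½·1·96²) − 100 = 13724.
Change in profit: 13724 − 10268 = 3456.

π rises by 3456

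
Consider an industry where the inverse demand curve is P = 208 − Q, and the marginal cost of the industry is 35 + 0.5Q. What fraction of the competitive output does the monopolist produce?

Q_m/Q_c = 0.6

The monopolist equates marginal revenue to marginal cost: 208 − 2Q = 35 + 0.5Q, so Q = 69.2. From demand, P = 138.8.
Under competition P = MC: 208 − Q = 35 + 0.5Q ⇒ Q = 346/3, P = 278/3.
Ratio Q_m/Q_c = 69.2/(346/3) = 0.6.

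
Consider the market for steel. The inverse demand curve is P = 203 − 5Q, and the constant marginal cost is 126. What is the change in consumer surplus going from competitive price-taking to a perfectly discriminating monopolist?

Consumer surplus falls by 592.9

Under competition P = MC = 126, so Q = (203 − 126)/5 = 15.4.
CS = ½·(203 − 126)·15.4 = 592.9.
Under first-degree price discrimination the firm charges each unit its demand price and produces up to where P = MC, i.e. Q = 15.4. Consumer surplus is zero; producer surplus equals total surplus.
CS = 0.
Change in consumer surplus: 0 − 592.9 = −592.9.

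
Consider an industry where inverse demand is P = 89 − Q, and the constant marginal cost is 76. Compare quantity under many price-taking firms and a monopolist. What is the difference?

Q falls by 6.5

Under competition P = MC = 76, so Q = (89 − 76)/1 = 13.
The monopolist equates marginal revenue to marginal cost: 89 − 2Q = 76, so Q = 6.5. From demand, P = 82.5.
Change in quantity: 6.5 − 13 = −6.5.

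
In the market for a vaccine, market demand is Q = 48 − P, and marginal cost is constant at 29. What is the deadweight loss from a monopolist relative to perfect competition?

Inverting demand: P = 48 − Q.
Under competition P = MC = 29, so Q = (48 − 29)/1 = 19.
The monopolist equates marginal revenue to marginal cost: 48 − 2Q = 29, so Q = 9.5. From demand, P = 38.5.
DWL is the triangle between Q = 9.5 and Q = 19: ½·(19 − 9.5)·(38.5 − 29) = 45.125.

DWL = 45.125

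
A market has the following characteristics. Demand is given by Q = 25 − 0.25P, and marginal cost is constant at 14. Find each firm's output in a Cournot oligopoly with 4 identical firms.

q_i = 4.3

Inverting demand: P = 100 − 4Q.
Cournot with 4 identical firms: the symmetric best-response condition is 100 − 20q = 14. Each firm produces q = 4.3, total output Q = 17.2, price P = 31.2.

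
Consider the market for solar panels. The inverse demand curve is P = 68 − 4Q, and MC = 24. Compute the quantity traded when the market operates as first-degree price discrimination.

Q = 11

A perfectly discriminating monopolist sells every unit with P(Q) ≥ MC(Q), so output equals the competitive quantity Q = 11. Each buyer pays their reservation price, so CS = 0 and the firm captures all surplus.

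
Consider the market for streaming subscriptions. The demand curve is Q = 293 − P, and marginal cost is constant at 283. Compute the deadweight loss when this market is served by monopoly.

DWL = 12.5

Inverting demand: P = 293 − Q.
Under competition P = MC = 283, so Q = (293 − 283)/1 = 10.
Monopoly sets MR = MC: 293 − 2Q = 283 ⇒ Q = 5, P = 293 − 5 = 288.
DWL is the triangle between Q = 5 and Q = 10: ½·(10 − 5)·(288 − 283) = 12.5.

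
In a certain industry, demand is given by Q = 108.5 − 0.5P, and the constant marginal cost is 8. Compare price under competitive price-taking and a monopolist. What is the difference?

Inverting demand: P = 217 − 2Q.
Under competition P = MC = 8, so Q = (217 − 8)/2 = 104.5.
A monopolist chooses Q where MR = MC. MR = 217 − 4Q; setting this equal to 8 gives Q = 52.25 and P = 112.5.
Change in price: 112.5 − 8 = 104.5.

P rises by 104.5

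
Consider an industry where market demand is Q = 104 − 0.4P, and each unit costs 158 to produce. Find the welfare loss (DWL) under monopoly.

DWL = 520.2

Inverting demand: P = 260 − 2.5Q.
Under competition P = MC = 158, so Q = (260 − 158)/2.5 = 40.8.
The monopolist equates marginal revenue to marginal cost: 260 − 5Q = 158, so Q = 20.4. From demand, P = 209.
DWL is the triangle between Q = 20.4 and Q = 40.8: ½·(40.8 − 20.4)·(209 − 158) = 520.2.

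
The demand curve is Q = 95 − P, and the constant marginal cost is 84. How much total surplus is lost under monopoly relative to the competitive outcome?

DWL = 15.125

Inverting demand: P = 95 − Q.
Perfect competition: P = MC = 84, so 95 − Q = 84 and Q = 11.
The monopolist equates marginal revenue to marginal cost: 95 − 2Q = 84, so Q = 5.5. From demand, P = 89.5.
DWL is the triangle between Q = 5.5 and Q = 11: ½·(11 − 5.5)·(89.5 − 84) = 15.125.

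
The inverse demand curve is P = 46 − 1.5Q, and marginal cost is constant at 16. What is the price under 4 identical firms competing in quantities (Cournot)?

Cournot with 4 identical firms: the symmetric best-response condition is 46 − 7.5q = 16. Each firm produces q = 4, total output Q = 16, price P = 22.

P = 22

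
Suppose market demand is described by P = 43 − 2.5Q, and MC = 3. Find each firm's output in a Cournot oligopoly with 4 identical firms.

Cournot with 4 identical firms: the symmetric best-response condition is 43 − 12.5q = 3. Each firm produces q = 3.2, total output Q = 12.8, price P = 11.

q_i = 3.2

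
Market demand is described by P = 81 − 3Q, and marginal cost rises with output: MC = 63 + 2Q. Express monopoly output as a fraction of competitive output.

The monopolist equates marginal revenue to marginal cost: 81 − 6Q = 63 + 2Q, so Q = 2.25. From demand, P = 74.25.
Under competition P = MC: 81 − 3Q = 63 + 2Q ⇒ Q = 3.6, P = 70.2.
Ratio Q_m/Q_c = 2.25/3.6 = 0.625.

Q_m/Q_c = 0.625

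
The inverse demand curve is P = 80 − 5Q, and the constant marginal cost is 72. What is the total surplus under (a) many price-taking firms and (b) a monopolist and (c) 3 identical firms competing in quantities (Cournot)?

Perfect competition: P = MC = 72, so 80 − 5Q = 72 and Q = 1.6.
CS = ½·(80 − 72)·1.6 = 6.4; PS = (72 − 72)·1.6 = 0; TS = 6.4.
A monopolist chooses Q where MR = MC. MR = 80 − 10Q; setting this equal to 72 gives Q = 0.8 and P = 76.
CS = ½·(80 − 76)·0.8 = 1.6; PS = (76 − 72)·0.8 = 3.2; TS = 4.8.
Cournot with 3 identical firms: the symmetric best-response condition is 80 − 20q = 72. Each firm produces q = 0.4, total output Q = 1.2, price P = 74.
CS = ½·(80 − 74)·1.2 = 3.6; PS = (74 − 72)·1.2 = 2.4; TS = 6.

Competition: TS = 6.4; Monopoly: TS = 4.8; Cournot: TS = 6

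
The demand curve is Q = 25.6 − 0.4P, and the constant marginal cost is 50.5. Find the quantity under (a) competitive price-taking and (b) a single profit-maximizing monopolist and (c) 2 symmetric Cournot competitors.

Inverting demand: P = 64 − 2.5Q.
Under competition P = MC = 50.5, so Q = (64 − 50.5)/2.5 = 5.4.
A monopolist chooses Q where MR = MC. MR = 64 − 5Q; setting this equal to 50.5 gives Q = 2.7 and P = 57.25.
Cournot with 2 identical firms: the symmetric best-response condition is 64 − 7.5q = 50.5. Each firm produces q = 1.8, total output Q = 3.6, price P = 55.

Competition: Q = 5.4; Monopoly: Q = 2.7; Cournot: Q = 3.6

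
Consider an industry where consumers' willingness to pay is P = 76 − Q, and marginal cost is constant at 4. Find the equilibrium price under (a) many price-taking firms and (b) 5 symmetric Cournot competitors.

Competition: P = 4; Cournot: P = 16

Competitive firms price at marginal cost: P = 4, giving Q = 72.
Cournot with 5 identical firms: the symmetric best-response condition is 76 − 6q = 4. Each firm produces q = 12, total output Q = 60, price P = 16.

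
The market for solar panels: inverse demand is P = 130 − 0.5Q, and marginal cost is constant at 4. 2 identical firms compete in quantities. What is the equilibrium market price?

In a 2-firm Cournot equilibrium, symmetry and the first-order condition give q = (130 − 4)/(1.5) = 84. So Q = 168 and P = 46.

P = 46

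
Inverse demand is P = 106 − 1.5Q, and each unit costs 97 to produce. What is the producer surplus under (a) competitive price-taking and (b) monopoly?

Competitive firms price at marginal cost: P = 97, giving Q = 6.
PS = (97 − 97)·6 = 0.
The monopolist equates marginal revenue to marginal cost: 106 − 3Q = 97, so Q = 3. From demand, P = 101.5.
PS = (101.5 − 97)·3 = 13.5.

Competition: PS = 0; Monopoly: PS = 13.5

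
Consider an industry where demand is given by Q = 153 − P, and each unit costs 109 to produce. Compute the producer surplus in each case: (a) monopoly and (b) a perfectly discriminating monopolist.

Inverting demand: P = 153 − Q.
A monopolist chooses Q where MR = MC. MR = 153 − 2Q; setting this equal to 109 gives Q = 22 and P = 131.
PS = (131 − 109)·22 = 484.
A perfectly discriminating monopolist sells every unit with P(Q) ≥ MC(Q), so output equals the competitive quantity Q = 44. Each buyer pays their reservation price, so CS = 0 and the firm captures all surplus.
PS = ½·(153 − 109)·44 = 968.

Monopoly: PS = 484; Perfect PD: PS = 968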